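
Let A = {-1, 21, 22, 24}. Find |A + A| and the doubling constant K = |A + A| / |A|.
K = |A + A| / |A| = 10/4 = 5/2

Enumerate A + A = {a + b : a, b ∈ A}. With |A| = 4, there are |A|^2 = 16 ordered sum pairs; collecting distinct values, A + A = {-2, 20, 21, 23, 42, 43, 44, 45, 46, 48}, so |A + A| = 10. Thus K = 10/4 = 5/2. For comparison, the minimum possible |A + A| over all 4-element sets is 2·4 − 1 = 7 (so min K = 7/4), attained only by arithmetic progressions.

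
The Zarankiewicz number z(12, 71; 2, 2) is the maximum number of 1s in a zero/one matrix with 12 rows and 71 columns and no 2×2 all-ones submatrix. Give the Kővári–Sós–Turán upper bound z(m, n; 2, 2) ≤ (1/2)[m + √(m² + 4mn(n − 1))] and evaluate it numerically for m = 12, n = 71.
z(12, 71; 2, 2) ≤ (1/2)[12 + √(12² + 4·12·71·70)] = (1/2)[12 + √238704] = 250.2867

Kővári–Sós–Turán: let r_1, ..., r_12 be the row sums and z = Σ r_i the total number of 1s. Each pair of columns can share at most one row with both entries 1 (else a 2×2 all-ones block appears), so Σ_i C(r_i, 2) ≤ C(71, 2) = 2485. By convexity Σ_i C(r_i, 2) ≥ 12·C(z/12, 2) = z(z − 12)/(2·12), giving z² − 12z − 12·71·70 ≤ 0 and hence z ≤ (1/2)[12 + √(144 + 4·59640)] = (1/2)[12 + √238704] ≈ (1/2)(12 + 488.5734) = 250.2867.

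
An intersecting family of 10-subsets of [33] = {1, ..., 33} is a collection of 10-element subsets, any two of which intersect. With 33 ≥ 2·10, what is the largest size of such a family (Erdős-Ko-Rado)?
max |F| = C(32, 9) = 28048800

Erdős-Ko-Rado (1961): when n ≥ 2k, max |F| = C(n−1, k−1). The bound is attained by the star {A : i ∈ A} for any fixed i ∈ [n]. Here C(33−1, 10−1) = C(32, 9) = 28048800.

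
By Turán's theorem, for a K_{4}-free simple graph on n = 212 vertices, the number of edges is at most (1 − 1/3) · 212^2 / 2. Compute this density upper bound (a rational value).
Turán density bound = (2/3) · 212^2/2 = 44944/3 ≈ 14981.3333

Turán's theorem: ex(n, K_{r+1}) is achieved by the complete r-partite Turán graph T(n, r) with parts as balanced as possible, and is at most (1 − 1/r) · n^2/2. For r = 3, n = 212: the density bound is (2/3) · 44944/2 = 44944/3 ≈ 14981.3333. The integer-valued extremum is e(T(212, 3)) = 14981, which is strictly less than the density bound 44944/3 since 3 ∤ 212 (the parts of T(212, 3) cannot all be equal).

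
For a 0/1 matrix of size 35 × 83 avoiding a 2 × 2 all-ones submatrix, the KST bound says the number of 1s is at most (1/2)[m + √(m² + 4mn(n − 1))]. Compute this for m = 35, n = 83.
z(35, 83; 2, 2) ≤ (1/2)[35 + √(35² + 4·35·83·82)] = (1/2)[35 + √954065] = 505.8813

Kővári–Sós–Turán: let r_1, ..., r_35 be the row sums and z = Σ r_i the total number of 1s. Each pair of columns can share at most one row with both entries 1 (else a 2×2 all-ones block appears), so Σ_i C(r_i, 2) ≤ C(83, 2) = 3403. By convexity Σ_i C(r_i, 2) ≥ 35·C(z/35, 2) = z(z − 35)/(2·35), giving z² − 35z − 35·83·82 ≤ 0 and hence z ≤ (1/2)[35 + √(1225 + 4·238210)] = (1/2)[35 + √954065] ≈ (1/2)(35 + 976.7625) = 505.8813.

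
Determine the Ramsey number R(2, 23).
R(2, 23) = 23

R(2, k) = k for all k ≥ 2: in a 2-colouring of K_k, either some edge is red (a red K_2) or all edges are blue (a blue K_k). And K_{22} coloured all-blue has no blue K_23, so R(2, 23) > 22. Hence R(2, 23) = 23.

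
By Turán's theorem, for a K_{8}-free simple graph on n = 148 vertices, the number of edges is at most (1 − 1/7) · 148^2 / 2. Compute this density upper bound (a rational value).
Turán density bound = (6/7) · 148^2/2 = 65712/7 ≈ 9387.4286

Turán's theorem: ex(n, K_{r+1}) is achieved by the complete r-partite Turán graph T(n, r) with parts as balanced as possible, and is at most (1 − 1/r) · n^2/2. For r = 7, n = 148: the density bound is (6/7) · 21904/2 = 65712/7 ≈ 9387.4286. The integer-valued extremum is e(T(148, 7)) = 9387, which is strictly less than the density bound 65712/7 since 7 ∤ 148 (the parts of T(148, 7) cannot all be equal).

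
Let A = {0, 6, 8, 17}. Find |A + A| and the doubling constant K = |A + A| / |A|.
K = |A + A| / |A| = 10/4 = 5/2

Enumerate A + A = {a + b : a, b ∈ A}. With |A| = 4, there are |A|^2 = 16 ordered sum pairs; collecting distinct values, A + A = {0, 6, 8, 12, 14, 16, 17, 23, 25, 34}, so |A + A| = 10. Thus K = 10/4 = 5/2. For comparison, the minimum possible |A + A| over all 4-element sets is 2·4 − 1 = 7 (so min K = 7/4), attained only by arithmetic progressions.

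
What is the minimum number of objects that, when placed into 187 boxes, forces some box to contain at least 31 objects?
n = (31 − 1)·187 + 1 = 5611

By the generalised pigeonhole principle, to guarantee some box contains ≥ r objects we need more than (r − 1) · k objects total. Threshold: n = (r − 1) · k + 1. With r = 31 and k = 187: n = 30 · 187 + 1 = 5610 + 1 = 5611. For n = 5610 = 30 · 187, we can put exactly 30 objects in every box, avoiding 31 in any single one — so 5611 is tight.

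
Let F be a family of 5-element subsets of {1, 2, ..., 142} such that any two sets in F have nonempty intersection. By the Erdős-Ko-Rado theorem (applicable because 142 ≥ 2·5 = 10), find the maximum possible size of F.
max |F| = C(141, 4) = 15777195

The Erdős-Ko-Rado theorem states: for n ≥ 2k, an intersecting family of k-subsets of an n-element set has size at most C(n − 1, k − 1), with equality for 'star' families {A ⊆ [n] : |A| = k, i ∈ A} (fix an element i). For n = 142, k = 5: C(141, 4) = 15777195.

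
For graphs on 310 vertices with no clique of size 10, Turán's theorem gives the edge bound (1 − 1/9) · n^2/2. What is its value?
Turán density bound = (8/9) · 310^2/2 = 384400/9 ≈ 42711.1111

Turán's theorem: ex(n, K_{r+1}) is achieved by the complete r-partite Turán graph T(n, r) with parts as balanced as possible, and is at most (1 − 1/r) · n^2/2. For r = 9, n = 310: the density bound is (8/9) · 96100/2 = 384400/9 ≈ 42711.1111. The integer-valued extremum is e(T(310, 9)) = 42710, which is strictly less than the density bound 384400/9 since 9 ∤ 310 (the parts of T(310, 9) cannot all be equal).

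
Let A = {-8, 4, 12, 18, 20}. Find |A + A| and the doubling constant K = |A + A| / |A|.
K = |A + A| / |A| = 14/5

Enumerate A + A = {a + b : a, b ∈ A}. With |A| = 5, there are |A|^2 = 25 ordered sum pairs; collecting distinct values, A + A = {-16, -4, 4, 8, 10, 12, 16, 22, 24, 30, 32, 36, 38, 40}, so |A + A| = 14. Thus K = 14/5. For comparison, the minimum possible |A + A| over all 5-element sets is 2·5 − 1 = 9 (so min K = 9/5), attained only by arithmetic progressions.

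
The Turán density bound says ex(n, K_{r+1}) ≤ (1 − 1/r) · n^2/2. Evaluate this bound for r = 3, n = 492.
Turán density bound = (2/3) · 492^2/2 = 80688

Turán's theorem: ex(n, K_{r+1}) is achieved by the complete r-partite Turán graph T(n, r) with parts as balanced as possible, and is at most (1 − 1/r) · n^2/2. For r = 3, n = 492: the density bound is (2/3) · 242064/2 = 80688. Since 3 ∣ 492, the Turán graph T(492, 3) has parts of equal size 164, and its edge count e(T(492, 3)) = 80688 attains the density bound exactly.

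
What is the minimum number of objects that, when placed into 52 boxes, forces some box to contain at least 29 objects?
n = (29 − 1)·52 + 1 = 1457

By the generalised pigeonhole principle, to guarantee some box contains ≥ r objects we need more than (r − 1) · k objects total. Threshold: n = (r − 1) · k + 1. With r = 29 and k = 52: n = 28 · 52 + 1 = 1456 + 1 = 1457. For n = 1456 = 28 · 52, we can put exactly 28 objects in every box, avoiding 29 in any single one — so 1457 is tight.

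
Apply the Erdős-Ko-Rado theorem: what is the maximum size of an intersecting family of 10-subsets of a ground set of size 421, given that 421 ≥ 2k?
max |F| = C(420, 9) = 1028020211854395760

Erdős-Ko-Rado (1961): when n ≥ 2k, max |F| = C(n−1, k−1). The bound is attained by the star {A : i ∈ A} for any fixed i ∈ [n]. Here C(421−1, 10−1) = C(420, 9) = 1028020211854395760.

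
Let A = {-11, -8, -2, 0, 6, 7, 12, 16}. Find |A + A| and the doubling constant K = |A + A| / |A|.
K = |A + A| / |A| = 30/8 = 15/4

Enumerate A + A = {a + b : a, b ∈ A}. With |A| = 8, there are |A|^2 = 64 ordered sum pairs; collecting distinct values, A + A = {-22, -19, -16, -13, -11, -10, -8, -5, -4, -2, -1, 0, 1, 4, 5, 6, 7, 8, 10, 12, 13, 14, 16, 18, 19, 22, 23, 24, 28, 32}, so |A + A| = 30. Thus K = 30/8 = 15/4. For comparison, the minimum possible |A + A| over all 8-element sets is 2·8 − 1 = 15 (so min K = 15/8), attained only by arithmetic progressions.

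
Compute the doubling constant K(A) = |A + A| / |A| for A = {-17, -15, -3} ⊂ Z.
K = |A + A| / |A| = 6/3 = 2

Enumerate A + A = {a + b : a, b ∈ A}. With |A| = 3, there are |A|^2 = 9 ordered sum pairs; collecting distinct values, A + A = {-34, -32, -30, -20, -18, -6}, so |A + A| = 6. Thus K = 6/3 = 2. For comparison, the minimum possible |A + A| over all 3-element sets is 2·3 − 1 = 5 (so min K = 5/3), attained only by arithmetic progressions.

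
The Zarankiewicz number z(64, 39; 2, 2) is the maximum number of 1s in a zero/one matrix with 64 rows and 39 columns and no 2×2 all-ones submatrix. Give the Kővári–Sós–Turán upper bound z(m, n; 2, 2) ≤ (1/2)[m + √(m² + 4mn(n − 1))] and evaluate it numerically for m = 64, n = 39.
z(64, 39; 2, 2) ≤ (1/2)[64 + √(64² + 4·64·39·38)] = (1/2)[64 + √383488] = 341.632

Kővári–Sós–Turán: let r_1, ..., r_64 be the row sums and z = Σ r_i the total number of 1s. Each pair of columns can share at most one row with both entries 1 (else a 2×2 all-ones block appears), so Σ_i C(r_i, 2) ≤ C(39, 2) = 741. By convexity Σ_i C(r_i, 2) ≥ 64·C(z/64, 2) = z(z − 64)/(2·64), giving z² − 64z − 64·39·38 ≤ 0 and hence z ≤ (1/2)[64 + √(4096 + 4·94848)] = (1/2)[64 + √383488] ≈ (1/2)(64 + 619.2641) = 341.632.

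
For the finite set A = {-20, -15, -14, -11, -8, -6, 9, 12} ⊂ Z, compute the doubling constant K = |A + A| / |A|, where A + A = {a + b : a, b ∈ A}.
K = |A + A| / |A| = 31/8

Enumerate A + A = {a + b : a, b ∈ A}. With |A| = 8, there are |A|^2 = 64 ordered sum pairs; collecting distinct values, A + A = {-40, -35, -34, -31, -30, -29, -28, -26, -25, -23, -22, -21, -20, -19, -17, -16, -14, -12, -11, -8, -6, -5, -3, -2, 1, 3, 4, 6, 18, 21, 24}, so |A + A| = 31. Thus K = 31/8. For comparison, the minimum possible |A + A| over all 8-element sets is 2·8 − 1 = 15 (so min K = 15/8), attained only by arithmetic progressions.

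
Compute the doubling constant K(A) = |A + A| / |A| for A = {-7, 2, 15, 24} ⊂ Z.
K = |A + A| / |A| = 9/4

Enumerate A + A = {a + b : a, b ∈ A}. With |A| = 4, there are |A|^2 = 16 ordered sum pairs; collecting distinct values, A + A = {-14, -5, 4, 8, 17, 26, 30, 39, 48}, so |A + A| = 9. Thus K = 9/4. For comparison, the minimum possible |A + A| over all 4-element sets is 2·4 − 1 = 7 (so min K = 7/4), attained only by arithmetic progressions.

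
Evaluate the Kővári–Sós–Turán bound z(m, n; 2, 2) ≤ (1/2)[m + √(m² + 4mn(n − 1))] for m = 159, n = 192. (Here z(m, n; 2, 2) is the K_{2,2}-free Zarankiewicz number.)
z(159, 192; 2, 2) ≤ (1/2)[159 + √(159² + 4·159·192·191)] = (1/2)[159 + √23348673] = 2495.5232

Kővári–Sós–Turán: let r_1, ..., r_159 be the row sums and z = Σ r_i the total number of 1s. Each pair of columns can share at most one row with both entries 1 (else a 2×2 all-ones block appears), so Σ_i C(r_i, 2) ≤ C(192, 2) = 18336. By convexity Σ_i C(r_i, 2) ≥ 159·C(z/159, 2) = z(z − 159)/(2·159), giving z² − 159z − 159·192·191 ≤ 0 and hence z ≤ (1/2)[159 + √(25281 + 4·5830848)] = (1/2)[159 + √23348673] ≈ (1/2)(159 + 4832.0465) = 2495.5232.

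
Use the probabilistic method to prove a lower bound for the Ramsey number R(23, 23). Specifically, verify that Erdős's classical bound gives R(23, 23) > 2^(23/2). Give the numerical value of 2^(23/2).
2^(23/2) = 2896.3094; so R(23, 23) > 2896.3094

Colour each edge of K_n uniformly at random with red/blue. The expected number of monochromatic K_23 is C(n, 23) · 2 · 2^(−C(23,2)). If C(n, 23) · 2^(1 − C(23,2)) < 1, then with positive probability no monochromatic K_23 exists, so R(23, 23) > n. The standard estimate C(n, 23) ≤ n^23/23! shows this inequality holds whenever n ≤ 2^(23/2) (since 23! · 2^(C(23,2) − 1) > 2^(23^2/2) ≥ n^23). Hence R(23, 23) > 2^(23/2) = 2896.3094.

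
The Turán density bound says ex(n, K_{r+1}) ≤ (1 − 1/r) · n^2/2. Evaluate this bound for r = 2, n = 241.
Turán density bound = (1/2) · 241^2/2 = 58081/4 ≈ 14520.25

Turán's theorem: ex(n, K_{r+1}) is achieved by the complete r-partite Turán graph T(n, r) with parts as balanced as possible, and is at most (1 − 1/r) · n^2/2. For r = 2, n = 241: the density bound is (1/2) · 58081/2 = 58081/4 ≈ 14520.25. The integer-valued extremum is e(T(241, 2)) = 14520, which is strictly less than the density bound 58081/4 since 2 ∤ 241 (the parts of T(241, 2) cannot all be equal).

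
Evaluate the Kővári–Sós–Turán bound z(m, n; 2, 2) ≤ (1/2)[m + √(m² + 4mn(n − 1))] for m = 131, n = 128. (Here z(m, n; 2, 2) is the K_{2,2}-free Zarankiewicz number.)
z(131, 128; 2, 2) ≤ (1/2)[131 + √(131² + 4·131·128·127)] = (1/2)[131 + √8535305] = 1526.2622

Kővári–Sós–Turán: let r_1, ..., r_131 be the row sums and z = Σ r_i the total number of 1s. Each pair of columns can share at most one row with both entries 1 (else a 2×2 all-ones block appears), so Σ_i C(r_i, 2) ≤ C(128, 2) = 8128. By convexity Σ_i C(r_i, 2) ≥ 131·C(z/131, 2) = z(z − 131)/(2·131), giving z² − 131z − 131·128·127 ≤ 0 and hence z ≤ (1/2)[131 + √(17161 + 4·2129536)] = (1/2)[131 + √8535305] ≈ (1/2)(131 + 2921.5244) = 1526.2622.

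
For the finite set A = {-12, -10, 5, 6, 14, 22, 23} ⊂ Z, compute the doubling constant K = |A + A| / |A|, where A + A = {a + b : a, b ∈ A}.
K = |A + A| / |A| = 23/7

Enumerate A + A = {a + b : a, b ∈ A}. With |A| = 7, there are |A|^2 = 49 ordered sum pairs; collecting distinct values, A + A = {-24, -22, -20, -7, -6, -5, -4, 2, 4, 10, 11, 12, 13, 19, 20, 27, 28, 29, 36, 37, 44, 45, 46}, so |A + A| = 23. Thus K = 23/7. For comparison, the minimum possible |A + A| over all 7-element sets is 2·7 − 1 = 13 (so min K = 13/7), attained only by arithmetic progressions.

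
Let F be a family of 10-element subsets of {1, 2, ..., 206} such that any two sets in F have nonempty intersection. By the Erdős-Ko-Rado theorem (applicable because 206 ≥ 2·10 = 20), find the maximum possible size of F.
max |F| = C(205, 9) = 1474616024011075

Erdős-Ko-Rado (1961): when n ≥ 2k, max |F| = C(n−1, k−1). The bound is attained by the star {A : i ∈ A} for any fixed i ∈ [n]. Here C(206−1, 10−1) = C(205, 9) = 1474616024011075.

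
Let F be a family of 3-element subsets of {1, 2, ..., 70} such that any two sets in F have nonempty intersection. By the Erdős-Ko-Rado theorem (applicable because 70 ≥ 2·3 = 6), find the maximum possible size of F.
max |F| = C(69, 2) = 2346

Erdős-Ko-Rado (1961): when n ≥ 2k, max |F| = C(n−1, k−1). The bound is attained by the star {A : i ∈ A} for any fixed i ∈ [n]. Here C(70−1, 3−1) = C(69, 2) = 2346.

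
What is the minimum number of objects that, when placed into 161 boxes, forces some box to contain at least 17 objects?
n = (17 − 1)·161 + 1 = 2577

By the generalised pigeonhole principle, to guarantee some box contains ≥ r objects we need more than (r − 1) · k objects total. Threshold: n = (r − 1) · k + 1. With r = 17 and k = 161: n = 16 · 161 + 1 = 2576 + 1 = 2577. For n = 2576 = 16 · 161, we can put exactly 16 objects in every box, avoiding 17 in any single one — so 2577 is tight.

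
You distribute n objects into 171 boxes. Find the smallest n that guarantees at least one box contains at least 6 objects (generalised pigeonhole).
n = (6 − 1)·171 + 1 = 856

By the generalised pigeonhole principle, to guarantee some box contains ≥ r objects we need more than (r − 1) · k objects total. Threshold: n = (r − 1) · k + 1. With r = 6 and k = 171: n = 5 · 171 + 1 = 855 + 1 = 856. For n = 855 = 5 · 171, we can put exactly 5 objects in every box, avoiding 6 in any single one — so 856 is tight.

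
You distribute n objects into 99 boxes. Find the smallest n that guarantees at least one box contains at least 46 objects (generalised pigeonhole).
n = (46 − 1)·99 + 1 = 4456

By the generalised pigeonhole principle, to guarantee some box contains ≥ r objects we need more than (r − 1) · k objects total. Threshold: n = (r − 1) · k + 1. With r = 46 and k = 99: n = 45 · 99 + 1 = 4455 + 1 = 4456. For n = 4455 = 45 · 99, we can put exactly 45 objects in every box, avoiding 46 in any single one — so 4456 is tight.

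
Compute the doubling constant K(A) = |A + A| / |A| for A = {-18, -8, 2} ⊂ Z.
K = |A + A| / |A| = 5/3

Enumerate A + A = {a + b : a, b ∈ A}. With |A| = 3, there are |A|^2 = 9 ordered sum pairs; collecting distinct values, A + A = {-36, -26, -16, -6, 4}, so |A + A| = 5. Thus K = 5/3. Here |A + A| = 2|A| − 1 = 5, the minimum possible — so K = 5/3 is minimal, which holds iff A is an arithmetic progression.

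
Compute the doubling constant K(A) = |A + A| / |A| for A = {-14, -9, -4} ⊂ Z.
K = |A + A| / |A| = 5/3

Enumerate A + A = {a + b : a, b ∈ A}. With |A| = 3, there are |A|^2 = 9 ordered sum pairs; collecting distinct values, A + A = {-28, -23, -18, -13, -8}, so |A + A| = 5. Thus K = 5/3. Here |A + A| = 2|A| − 1 = 5, the minimum possible — so K = 5/3 is minimal, which holds iff A is an arithmetic progression.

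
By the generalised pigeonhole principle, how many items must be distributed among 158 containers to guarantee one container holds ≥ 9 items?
n = (9 − 1)·158 + 1 = 1265

By the generalised pigeonhole principle, to guarantee some box contains ≥ r objects we need more than (r − 1) · k objects total. Threshold: n = (r − 1) · k + 1. With r = 9 and k = 158: n = 8 · 158 + 1 = 1264 + 1 = 1265. For n = 1264 = 8 · 158, we can put exactly 8 objects in every box, avoiding 9 in any single one — so 1265 is tight.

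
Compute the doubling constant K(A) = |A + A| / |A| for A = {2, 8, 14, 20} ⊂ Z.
K = |A + A| / |A| = 7/4

Enumerate A + A = {a + b : a, b ∈ A}. With |A| = 4, there are |A|^2 = 16 ordered sum pairs; collecting distinct values, A + A = {4, 10, 16, 22, 28, 34, 40}, so |A + A| = 7. Thus K = 7/4. Here |A + A| = 2|A| − 1 = 7, the minimum possible — so K = 7/4 is minimal, which holds iff A is an arithmetic progression.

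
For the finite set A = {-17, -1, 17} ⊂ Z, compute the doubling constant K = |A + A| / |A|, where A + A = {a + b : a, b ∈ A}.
K = |A + A| / |A| = 6/3 = 2

Enumerate A + A = {a + b : a, b ∈ A}. With |A| = 3, there are |A|^2 = 9 ordered sum pairs; collecting distinct values, A + A = {-34, -18, -2, 0, 16, 34}, so |A + A| = 6. Thus K = 6/3 = 2. For comparison, the minimum possible |A + A| over all 3-element sets is 2·3 − 1 = 5 (so min K = 5/3), attained only by arithmetic progressions.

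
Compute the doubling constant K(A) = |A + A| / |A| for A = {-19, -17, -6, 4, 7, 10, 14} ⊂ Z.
K = |A + A| / |A| = 25/7

Enumerate A + A = {a + b : a, b ∈ A}. With |A| = 7, there are |A|^2 = 49 ordered sum pairs; collecting distinct values, A + A = {-38, -36, -34, -25, -23, -15, -13, -12, -10, -9, -7, -5, -3, -2, 1, 4, 8, 11, 14, 17, 18, 20, 21, 24, 28}, so |A + A| = 25. Thus K = 25/7. For comparison, the minimum possible |A + A| over all 7-element sets is 2·7 − 1 = 13 (so min K = 13/7), attained only by arithmetic progressions.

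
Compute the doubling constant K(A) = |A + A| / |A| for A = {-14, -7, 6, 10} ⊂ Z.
K = |A + A| / |A| = 10/4 = 5/2

Enumerate A + A = {a + b : a, b ∈ A}. With |A| = 4, there are |A|^2 = 16 ordered sum pairs; collecting distinct values, A + A = {-28, -21, -14, -8, -4, -1, 3, 12, 16, 20}, so |A + A| = 10. Thus K = 10/4 = 5/2. For comparison, the minimum possible |A + A| over all 4-element sets is 2·4 − 1 = 7 (so min K = 7/4), attained only by arithmetic progressions.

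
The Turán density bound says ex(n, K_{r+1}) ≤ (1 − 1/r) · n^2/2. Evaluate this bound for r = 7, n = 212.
Turán density bound = (6/7) · 212^2/2 = 134832/7 ≈ 19261.7143

Turán's theorem: ex(n, K_{r+1}) is achieved by the complete r-partite Turán graph T(n, r) with parts as balanced as possible, and is at most (1 − 1/r) · n^2/2. For r = 7, n = 212: the density bound is (6/7) · 44944/2 = 134832/7 ≈ 19261.7143. The integer-valued extremum is e(T(212, 7)) = 19261, which is strictly less than the density bound 134832/7 since 7 ∤ 212 (the parts of T(212, 7) cannot all be equal).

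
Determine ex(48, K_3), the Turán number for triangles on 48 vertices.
ex(48, K_3) = ⌊48^2/4⌋ = 576

Mantel (1907): a triangle-free graph on n vertices has at most ⌊n^2/4⌋ edges, with equality for the complete bipartite graph K_{⌊n/2⌋, ⌈n/2⌉}. For n = 48: ⌊48^2/4⌋ = ⌊2304/4⌋ = 576. The extremal graph is K_{24, 24}, which has 24·24 = 576 edges.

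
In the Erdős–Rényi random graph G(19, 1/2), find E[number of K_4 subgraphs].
E[# K_4] = C(19, 4) · (1/2)^C(4, 2) = 3876 / 2^6 = 969/16 = 60.5625

For each 4-subset S of vertices (there are C(19, 4) = 3876 such S), let X_S = 1 if S induces a K_4 (all C(4, 2) = 6 edges present). Then P(X_S = 1) = (1/2)^6 = 1/64. By linearity of expectation, E[# K_4] = C(19, 4) · (1/2)^6 = 3876 / 64 = 969/16 = 60.5625.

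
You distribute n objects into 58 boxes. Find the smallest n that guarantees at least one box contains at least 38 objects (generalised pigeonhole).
n = (38 − 1)·58 + 1 = 2147

By the generalised pigeonhole principle, to guarantee some box contains ≥ r objects we need more than (r − 1) · k objects total. Threshold: n = (r − 1) · k + 1. With r = 38 and k = 58: n = 37 · 58 + 1 = 2146 + 1 = 2147. For n = 2146 = 37 · 58, we can put exactly 37 objects in every box, avoiding 38 in any single one — so 2147 is tight.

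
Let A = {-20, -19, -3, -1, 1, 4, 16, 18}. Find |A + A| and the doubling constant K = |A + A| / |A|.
K = |A + A| / |A| = 31/8

Enumerate A + A = {a + b : a, b ∈ A}. With |A| = 8, there are |A|^2 = 64 ordered sum pairs; collecting distinct values, A + A = {-40, -39, -38, -23, -22, -21, -20, -19, -18, -16, -15, -6, -4, -3, -2, -1, 0, 1, 2, 3, 5, 8, 13, 15, 17, 19, 20, 22, 32, 34, 36}, so |A + A| = 31. Thus K = 31/8. For comparison, the minimum possible |A + A| over all 8-element sets is 2·8 − 1 = 15 (so min K = 15/8), attained only by arithmetic progressions.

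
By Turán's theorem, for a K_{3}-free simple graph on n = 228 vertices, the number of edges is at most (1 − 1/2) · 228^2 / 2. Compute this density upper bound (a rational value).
Turán density bound = (1/2) · 228^2/2 = 12996

Turán's theorem: ex(n, K_{r+1}) is achieved by the complete r-partite Turán graph T(n, r) with parts as balanced as possible, and is at most (1 − 1/r) · n^2/2. For r = 2, n = 228: the density bound is (1/2) · 51984/2 = 12996. Since 2 ∣ 228, the Turán graph T(228, 2) has parts of equal size 114, and its edge count e(T(228, 2)) = 12996 attains the density bound exactly.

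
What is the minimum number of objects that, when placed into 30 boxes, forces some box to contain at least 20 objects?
n = (20 − 1)·30 + 1 = 571

By the generalised pigeonhole principle, to guarantee some box contains ≥ r objects we need more than (r − 1) · k objects total. Threshold: n = (r − 1) · k + 1. With r = 20 and k = 30: n = 19 · 30 + 1 = 570 + 1 = 571. For n = 570 = 19 · 30, we can put exactly 19 objects in every box, avoiding 20 in any single one — so 571 is tight.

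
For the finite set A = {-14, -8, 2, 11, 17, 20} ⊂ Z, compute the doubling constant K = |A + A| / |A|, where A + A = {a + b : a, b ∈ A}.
K = |A + A| / |A| = 19/6

Enumerate A + A = {a + b : a, b ∈ A}. With |A| = 6, there are |A|^2 = 36 ordered sum pairs; collecting distinct values, A + A = {-28, -22, -16, -12, -6, -3, 3, 4, 6, 9, 12, 13, 19, 22, 28, 31, 34, 37, 40}, so |A + A| = 19. Thus K = 19/6. For comparison, the minimum possible |A + A| over all 6-element sets is 2·6 − 1 = 11 (so min K = 11/6), attained only by arithmetic progressions.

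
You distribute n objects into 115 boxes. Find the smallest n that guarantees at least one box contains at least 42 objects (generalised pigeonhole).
n = (42 − 1)·115 + 1 = 4716

By the generalised pigeonhole principle, to guarantee some box contains ≥ r objects we need more than (r − 1) · k objects total. Threshold: n = (r − 1) · k + 1. With r = 42 and k = 115: n = 41 · 115 + 1 = 4715 + 1 = 4716. For n = 4715 = 41 · 115, we can put exactly 41 objects in every box, avoiding 42 in any single one — so 4716 is tight.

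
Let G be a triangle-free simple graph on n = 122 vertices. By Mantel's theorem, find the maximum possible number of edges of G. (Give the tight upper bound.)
ex(122, K_3) = ⌊122^2/4⌋ = 3721

Mantel (1907): a triangle-free graph on n vertices has at most ⌊n^2/4⌋ edges, with equality for the complete bipartite graph K_{⌊n/2⌋, ⌈n/2⌉}. For n = 122: ⌊122^2/4⌋ = ⌊14884/4⌋ = 3721. The extremal graph is K_{61, 61}, which has 61·61 = 3721 edges.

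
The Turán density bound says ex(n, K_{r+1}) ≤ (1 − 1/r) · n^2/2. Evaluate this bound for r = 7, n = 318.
Turán density bound = (6/7) · 318^2/2 = 303372/7 ≈ 43338.8571

Turán's theorem: ex(n, K_{r+1}) is achieved by the complete r-partite Turán graph T(n, r) with parts as balanced as possible, and is at most (1 − 1/r) · n^2/2. For r = 7, n = 318: the density bound is (6/7) · 101124/2 = 303372/7 ≈ 43338.8571. The integer-valued extremum is e(T(318, 7)) = 43338, which is strictly less than the density bound 303372/7 since 7 ∤ 318 (the parts of T(318, 7) cannot all be equal).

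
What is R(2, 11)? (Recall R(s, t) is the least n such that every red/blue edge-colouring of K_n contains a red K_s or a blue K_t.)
R(2, 11) = 11

R(2, k) = k for all k ≥ 2: in a 2-colouring of K_k, either some edge is red (a red K_2) or all edges are blue (a blue K_k). And K_{10} coloured all-blue has no blue K_11, so R(2, 11) > 10. Hence R(2, 11) = 11.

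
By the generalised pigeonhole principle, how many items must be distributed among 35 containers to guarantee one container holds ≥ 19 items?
n = (19 − 1)·35 + 1 = 631

By the generalised pigeonhole principle, to guarantee some box contains ≥ r objects we need more than (r − 1) · k objects total. Threshold: n = (r − 1) · k + 1. With r = 19 and k = 35: n = 18 · 35 + 1 = 630 + 1 = 631. For n = 630 = 18 · 35, we can put exactly 18 objects in every box, avoiding 19 in any single one — so 631 is tight.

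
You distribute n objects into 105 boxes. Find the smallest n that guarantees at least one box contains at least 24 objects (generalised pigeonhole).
n = (24 − 1)·105 + 1 = 2416

By the generalised pigeonhole principle, to guarantee some box contains ≥ r objects we need more than (r − 1) · k objects total. Threshold: n = (r − 1) · k + 1. With r = 24 and k = 105: n = 23 · 105 + 1 = 2415 + 1 = 2416. For n = 2415 = 23 · 105, we can put exactly 23 objects in every box, avoiding 24 in any single one — so 2416 is tight.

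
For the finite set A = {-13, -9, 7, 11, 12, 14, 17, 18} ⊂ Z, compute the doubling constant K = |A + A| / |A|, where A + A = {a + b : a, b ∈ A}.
K = |A + A| / |A| = 30/8 = 15/4

Enumerate A + A = {a + b : a, b ∈ A}. With |A| = 8, there are |A|^2 = 64 ordered sum pairs; collecting distinct values, A + A = {-26, -22, -18, -6, -2, -1, 1, 2, 3, 4, 5, 8, 9, 14, 18, 19, 21, 22, 23, 24, 25, 26, 28, 29, 30, 31, 32, 34, 35, 36}, so |A + A| = 30. Thus K = 30/8 = 15/4. For comparison, the minimum possible |A + A| over all 8-element sets is 2·8 − 1 = 15 (so min K = 15/8), attained only by arithmetic progressions.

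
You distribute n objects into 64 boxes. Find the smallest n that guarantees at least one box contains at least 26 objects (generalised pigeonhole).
n = (26 − 1)·64 + 1 = 1601

By the generalised pigeonhole principle, to guarantee some box contains ≥ r objects we need more than (r − 1) · k objects total. Threshold: n = (r − 1) · k + 1. With r = 26 and k = 64: n = 25 · 64 + 1 = 1600 + 1 = 1601. For n = 1600 = 25 · 64, we can put exactly 25 objects in every box, avoiding 26 in any single one — so 1601 is tight.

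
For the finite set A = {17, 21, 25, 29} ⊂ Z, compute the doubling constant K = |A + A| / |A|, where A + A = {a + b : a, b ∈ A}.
K = |A + A| / |A| = 7/4

Enumerate A + A = {a + b : a, b ∈ A}. With |A| = 4, there are |A|^2 = 16 ordered sum pairs; collecting distinct values, A + A = {34, 38, 42, 46, 50, 54, 58}, so |A + A| = 7. Thus K = 7/4. Here |A + A| = 2|A| − 1 = 7, the minimum possible — so K = 7/4 is minimal, which holds iff A is an arithmetic progression.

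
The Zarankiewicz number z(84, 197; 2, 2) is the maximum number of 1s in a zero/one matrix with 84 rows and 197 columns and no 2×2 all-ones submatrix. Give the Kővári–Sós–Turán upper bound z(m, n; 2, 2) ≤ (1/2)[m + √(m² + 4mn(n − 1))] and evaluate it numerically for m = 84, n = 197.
z(84, 197; 2, 2) ≤ (1/2)[84 + √(84² + 4·84·197·196)] = (1/2)[84 + √12980688] = 1843.4361

Kővári–Sós–Turán: let r_1, ..., r_84 be the row sums and z = Σ r_i the total number of 1s. Each pair of columns can share at most one row with both entries 1 (else a 2×2 all-ones block appears), so Σ_i C(r_i, 2) ≤ C(197, 2) = 19306. By convexity Σ_i C(r_i, 2) ≥ 84·C(z/84, 2) = z(z − 84)/(2·84), giving z² − 84z − 84·197·196 ≤ 0 and hence z ≤ (1/2)[84 + √(7056 + 4·3243408)] = (1/2)[84 + √12980688] ≈ (1/2)(84 + 3602.8722) = 1843.4361.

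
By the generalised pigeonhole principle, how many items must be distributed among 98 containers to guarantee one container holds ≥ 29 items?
n = (29 − 1)·98 + 1 = 2745

By the generalised pigeonhole principle, to guarantee some box contains ≥ r objects we need more than (r − 1) · k objects total. Threshold: n = (r − 1) · k + 1. With r = 29 and k = 98: n = 28 · 98 + 1 = 2744 + 1 = 2745. For n = 2744 = 28 · 98, we can put exactly 28 objects in every box, avoiding 29 in any single one — so 2745 is tight.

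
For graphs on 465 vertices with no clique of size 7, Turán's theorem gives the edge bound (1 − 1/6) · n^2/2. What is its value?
Turán density bound = (5/6) · 465^2/2 = 360375/4 ≈ 90093.75

Turán's theorem: ex(n, K_{r+1}) is achieved by the complete r-partite Turán graph T(n, r) with parts as balanced as possible, and is at most (1 − 1/r) · n^2/2. For r = 6, n = 465: the density bound is (5/6) · 216225/2 = 360375/4 ≈ 90093.75. The integer-valued extremum is e(T(465, 6)) = 90093, which is strictly less than the density bound 360375/4 since 6 ∤ 465 (the parts of T(465, 6) cannot all be equal).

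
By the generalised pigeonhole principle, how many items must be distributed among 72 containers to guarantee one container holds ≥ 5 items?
n = (5 − 1)·72 + 1 = 289

By the generalised pigeonhole principle, to guarantee some box contains ≥ r objects we need more than (r − 1) · k objects total. Threshold: n = (r − 1) · k + 1. With r = 5 and k = 72: n = 4 · 72 + 1 = 288 + 1 = 289. For n = 288 = 4 · 72, we can put exactly 4 objects in every box, avoiding 5 in any single one — so 289 is tight.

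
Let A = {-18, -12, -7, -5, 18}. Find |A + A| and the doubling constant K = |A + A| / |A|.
K = |A + A| / |A| = 15/5 = 3

Enumerate A + A = {a + b : a, b ∈ A}. With |A| = 5, there are |A|^2 = 25 ordered sum pairs; collecting distinct values, A + A = {-36, -30, -25, -24, -23, -19, -17, -14, -12, -10, 0, 6, 11, 13, 36}, so |A + A| = 15. Thus K = 15/5 = 3. For comparison, the minimum possible |A + A| over all 5-element sets is 2·5 − 1 = 9 (so min K = 9/5), attained only by arithmetic progressions.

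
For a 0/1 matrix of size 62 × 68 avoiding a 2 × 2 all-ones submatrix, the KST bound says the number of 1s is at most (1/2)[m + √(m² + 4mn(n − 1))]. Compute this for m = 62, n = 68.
z(62, 68; 2, 2) ≤ (1/2)[62 + √(62² + 4·62·68·67)] = (1/2)[62 + √1133732] = 563.3843

Kővári–Sós–Turán: let r_1, ..., r_62 be the row sums and z = Σ r_i the total number of 1s. Each pair of columns can share at most one row with both entries 1 (else a 2×2 all-ones block appears), so Σ_i C(r_i, 2) ≤ C(68, 2) = 2278. By convexity Σ_i C(r_i, 2) ≥ 62·C(z/62, 2) = z(z − 62)/(2·62), giving z² − 62z − 62·68·67 ≤ 0 and hence z ≤ (1/2)[62 + √(3844 + 4·282472)] = (1/2)[62 + √1133732] ≈ (1/2)(62 + 1064.7685) = 563.3843.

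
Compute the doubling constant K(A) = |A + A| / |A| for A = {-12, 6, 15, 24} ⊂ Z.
K = |A + A| / |A| = 8/4 = 2

Enumerate A + A = {a + b : a, b ∈ A}. With |A| = 4, there are |A|^2 = 16 ordered sum pairs; collecting distinct values, A + A = {-24, -6, 3, 12, 21, 30, 39, 48}, so |A + A| = 8. Thus K = 8/4 = 2. For comparison, the minimum possible |A + A| over all 4-element sets is 2·4 − 1 = 7 (so min K = 7/4), attained only by arithmetic progressions.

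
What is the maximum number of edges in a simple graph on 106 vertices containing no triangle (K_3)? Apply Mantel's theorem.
ex(106, K_3) = ⌊106^2/4⌋ = 2809

Mantel (1907): a triangle-free graph on n vertices has at most ⌊n^2/4⌋ edges, with equality for the complete bipartite graph K_{⌊n/2⌋, ⌈n/2⌉}. For n = 106: ⌊106^2/4⌋ = ⌊11236/4⌋ = 2809. The extremal graph is K_{53, 53}, which has 53·53 = 2809 edges.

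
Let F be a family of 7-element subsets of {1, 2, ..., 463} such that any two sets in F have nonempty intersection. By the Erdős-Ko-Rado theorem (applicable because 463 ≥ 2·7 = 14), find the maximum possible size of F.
max |F| = C(462, 6) = 13072618876779

Erdős-Ko-Rado (1961): when n ≥ 2k, max |F| = C(n−1, k−1). The bound is attained by the star {A : i ∈ A} for any fixed i ∈ [n]. Here C(463−1, 7−1) = C(462, 6) = 13072618876779.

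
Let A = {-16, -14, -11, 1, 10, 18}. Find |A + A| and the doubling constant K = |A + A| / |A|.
K = |A + A| / |A| = 20/6 = 10/3

Enumerate A + A = {a + b : a, b ∈ A}. With |A| = 6, there are |A|^2 = 36 ordered sum pairs; collecting distinct values, A + A = {-32, -30, -28, -27, -25, -22, -15, -13, -10, -6, -4, -1, 2, 4, 7, 11, 19, 20, 28, 36}, so |A + A| = 20. Thus K = 20/6 = 10/3. For comparison, the minimum possible |A + A| over all 6-element sets is 2·6 − 1 = 11 (so min K = 11/6), attained only by arithmetic progressions.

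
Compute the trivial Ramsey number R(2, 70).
R(2, 70) = 70

R(2, k) = k for all k ≥ 2: in a 2-colouring of K_k, either some edge is red (a red K_2) or all edges are blue (a blue K_k). And K_{69} coloured all-blue has no blue K_70, so R(2, 70) > 69. Hence R(2, 70) = 70.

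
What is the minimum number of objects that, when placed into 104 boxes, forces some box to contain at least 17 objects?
n = (17 − 1)·104 + 1 = 1665

By the generalised pigeonhole principle, to guarantee some box contains ≥ r objects we need more than (r − 1) · k objects total. Threshold: n = (r − 1) · k + 1. With r = 17 and k = 104: n = 16 · 104 + 1 = 1664 + 1 = 1665. For n = 1664 = 16 · 104, we can put exactly 16 objects in every box, avoiding 17 in any single one — so 1665 is tight.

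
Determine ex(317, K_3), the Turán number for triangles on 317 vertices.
ex(317, K_3) = ⌊317^2/4⌋ = 25122

Mantel (1907): a triangle-free graph on n vertices has at most ⌊n^2/4⌋ edges, with equality for the complete bipartite graph K_{⌊n/2⌋, ⌈n/2⌉}. For n = 317: ⌊317^2/4⌋ = ⌊100489/4⌋ = 25122. The extremal graph is K_{158, 159}, which has 158·159 = 25122 edges.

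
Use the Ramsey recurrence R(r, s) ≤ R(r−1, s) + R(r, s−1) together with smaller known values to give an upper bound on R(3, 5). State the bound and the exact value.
R(3, 5) ≤ R(2, 5) + R(3, 4) = 5 + 9 = 14; exact value R(3, 5) = 14.

The Erdős–Szekeres recurrence R(r, s) ≤ R(r−1, s) + R(r, s−1) applied to (r, s) = (3, 5) gives
  R(3, 5) ≤ R(2, 5) + R(3, 4) = 5 + 9 = 14.
(Recall R(2, k) = k and R is symmetric.) Here the recurrence bound is tight: a matching lower-bound construction on K_{13} shows R(3, 5) > 13, so R(3, 5) = 14 exactly.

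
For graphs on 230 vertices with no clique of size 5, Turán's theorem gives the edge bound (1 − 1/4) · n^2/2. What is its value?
Turán density bound = (3/4) · 230^2/2 = 39675/2 ≈ 19837.5

Turán's theorem: ex(n, K_{r+1}) is achieved by the complete r-partite Turán graph T(n, r) with parts as balanced as possible, and is at most (1 − 1/r) · n^2/2. For r = 4, n = 230: the density bound is (3/4) · 52900/2 = 39675/2 ≈ 19837.5. The integer-valued extremum is e(T(230, 4)) = 19837, which is strictly less than the density bound 39675/2 since 4 ∤ 230 (the parts of T(230, 4) cannot all be equal).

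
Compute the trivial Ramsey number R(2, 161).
R(2, 161) = 161

R(2, k) = k for all k ≥ 2: in a 2-colouring of K_k, either some edge is red (a red K_2) or all edges are blue (a blue K_k). And K_{160} coloured all-blue has no blue K_161, so R(2, 161) > 160. Hence R(2, 161) = 161.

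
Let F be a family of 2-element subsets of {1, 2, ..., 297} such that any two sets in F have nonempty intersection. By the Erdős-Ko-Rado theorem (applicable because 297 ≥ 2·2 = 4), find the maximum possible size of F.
max |F| = C(296, 1) = 296

Erdős-Ko-Rado (1961): when n ≥ 2k, max |F| = C(n−1, k−1). The bound is attained by the star {A : i ∈ A} for any fixed i ∈ [n]. Here C(297−1, 2−1) = C(296, 1) = 296.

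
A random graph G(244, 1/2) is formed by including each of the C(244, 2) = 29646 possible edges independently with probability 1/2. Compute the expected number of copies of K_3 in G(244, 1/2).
E[# K_3] = C(244, 3) · (1/2)^C(3, 2) = 2391444 / 2^3 = 597861/2 = 298930.5

For each 3-subset S of vertices (there are C(244, 3) = 2391444 such S), let X_S = 1 if S induces a K_3 (all C(3, 2) = 3 edges present). Then P(X_S = 1) = (1/2)^3 = 1/8. By linearity of expectation, E[# K_3] = C(244, 3) · (1/2)^3 = 2391444 / 8 = 597861/2 = 298930.5.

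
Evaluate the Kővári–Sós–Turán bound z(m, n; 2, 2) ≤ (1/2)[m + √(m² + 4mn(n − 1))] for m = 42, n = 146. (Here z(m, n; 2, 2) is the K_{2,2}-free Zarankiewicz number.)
z(42, 146; 2, 2) ≤ (1/2)[42 + √(42² + 4·42·146·145)] = (1/2)[42 + √3558324] = 964.176

Kővári–Sós–Turán: let r_1, ..., r_42 be the row sums and z = Σ r_i the total number of 1s. Each pair of columns can share at most one row with both entries 1 (else a 2×2 all-ones block appears), so Σ_i C(r_i, 2) ≤ C(146, 2) = 10585. By convexity Σ_i C(r_i, 2) ≥ 42·C(z/42, 2) = z(z − 42)/(2·42), giving z² − 42z − 42·146·145 ≤ 0 and hence z ≤ (1/2)[42 + √(1764 + 4·889140)] = (1/2)[42 + √3558324] ≈ (1/2)(42 + 1886.352) = 964.176.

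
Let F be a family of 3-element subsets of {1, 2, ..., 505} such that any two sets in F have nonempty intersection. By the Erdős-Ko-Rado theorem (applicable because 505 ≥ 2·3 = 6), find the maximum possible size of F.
max |F| = C(504, 2) = 126756

The Erdős-Ko-Rado theorem states: for n ≥ 2k, an intersecting family of k-subsets of an n-element set has size at most C(n − 1, k − 1), with equality for 'star' families {A ⊆ [n] : |A| = k, i ∈ A} (fix an element i). For n = 505, k = 3: C(504, 2) = 126756.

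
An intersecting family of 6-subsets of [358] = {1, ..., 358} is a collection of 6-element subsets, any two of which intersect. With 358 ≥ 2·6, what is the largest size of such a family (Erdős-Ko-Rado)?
max |F| = C(357, 5) = 46983275241

Erdős-Ko-Rado (1961): when n ≥ 2k, max |F| = C(n−1, k−1). The bound is attained by the star {A : i ∈ A} for any fixed i ∈ [n]. Here C(358−1, 6−1) = C(357, 5) = 46983275241.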